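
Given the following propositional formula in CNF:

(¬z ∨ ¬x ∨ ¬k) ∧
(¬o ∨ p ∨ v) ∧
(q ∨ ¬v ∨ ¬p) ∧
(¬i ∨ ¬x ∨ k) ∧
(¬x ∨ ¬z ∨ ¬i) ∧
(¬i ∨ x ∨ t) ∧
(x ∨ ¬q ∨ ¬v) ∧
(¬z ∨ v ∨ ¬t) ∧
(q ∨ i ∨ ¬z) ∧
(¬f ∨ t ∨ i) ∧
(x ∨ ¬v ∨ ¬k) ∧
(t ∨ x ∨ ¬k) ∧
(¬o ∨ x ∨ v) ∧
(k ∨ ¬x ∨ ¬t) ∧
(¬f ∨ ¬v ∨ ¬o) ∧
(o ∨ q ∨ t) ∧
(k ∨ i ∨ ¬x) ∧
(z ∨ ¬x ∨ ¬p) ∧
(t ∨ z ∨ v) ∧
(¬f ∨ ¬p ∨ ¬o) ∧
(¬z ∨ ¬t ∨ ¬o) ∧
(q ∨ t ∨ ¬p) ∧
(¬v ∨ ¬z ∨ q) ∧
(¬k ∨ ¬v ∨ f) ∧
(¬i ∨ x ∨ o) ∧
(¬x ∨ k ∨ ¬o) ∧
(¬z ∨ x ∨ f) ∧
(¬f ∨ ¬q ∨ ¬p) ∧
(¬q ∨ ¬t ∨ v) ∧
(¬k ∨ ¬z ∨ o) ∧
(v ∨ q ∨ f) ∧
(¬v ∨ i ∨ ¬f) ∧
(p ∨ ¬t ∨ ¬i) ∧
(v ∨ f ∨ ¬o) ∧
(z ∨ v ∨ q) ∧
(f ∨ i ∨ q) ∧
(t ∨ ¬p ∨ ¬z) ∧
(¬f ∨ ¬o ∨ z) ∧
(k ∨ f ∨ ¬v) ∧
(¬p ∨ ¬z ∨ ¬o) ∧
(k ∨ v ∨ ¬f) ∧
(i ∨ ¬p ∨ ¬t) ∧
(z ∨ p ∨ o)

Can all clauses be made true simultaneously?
No

No, the formula is not satisfiable.

No assignment of truth values to the variables can make all 43 clauses true simultaneously.

The formula is UNSAT (unsatisfiable).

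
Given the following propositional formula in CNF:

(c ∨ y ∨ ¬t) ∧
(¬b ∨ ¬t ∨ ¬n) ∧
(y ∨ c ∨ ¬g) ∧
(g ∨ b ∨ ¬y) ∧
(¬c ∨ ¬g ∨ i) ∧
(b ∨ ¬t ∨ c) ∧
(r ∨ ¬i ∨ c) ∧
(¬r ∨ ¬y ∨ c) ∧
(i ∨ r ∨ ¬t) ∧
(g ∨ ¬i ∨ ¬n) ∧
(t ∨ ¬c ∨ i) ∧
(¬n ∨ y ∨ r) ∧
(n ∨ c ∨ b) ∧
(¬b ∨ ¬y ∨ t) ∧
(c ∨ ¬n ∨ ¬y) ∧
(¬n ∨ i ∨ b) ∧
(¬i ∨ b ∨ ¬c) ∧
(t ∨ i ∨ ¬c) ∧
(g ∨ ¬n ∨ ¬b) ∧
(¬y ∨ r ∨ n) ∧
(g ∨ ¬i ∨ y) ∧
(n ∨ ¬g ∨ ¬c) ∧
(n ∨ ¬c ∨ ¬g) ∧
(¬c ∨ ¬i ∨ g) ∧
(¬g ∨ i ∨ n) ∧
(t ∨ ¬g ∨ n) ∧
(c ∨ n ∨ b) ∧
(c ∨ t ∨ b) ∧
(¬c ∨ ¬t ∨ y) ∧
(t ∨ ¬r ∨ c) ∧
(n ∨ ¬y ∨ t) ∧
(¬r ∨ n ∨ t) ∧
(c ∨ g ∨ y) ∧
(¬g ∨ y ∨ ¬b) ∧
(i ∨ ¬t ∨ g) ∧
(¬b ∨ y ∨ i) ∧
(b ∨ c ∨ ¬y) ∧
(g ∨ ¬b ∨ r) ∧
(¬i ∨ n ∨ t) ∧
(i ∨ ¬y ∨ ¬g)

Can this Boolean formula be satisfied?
No

No, the formula is not satisfiable.

No assignment of truth values to the variables can make all 40 clauses true simultaneously.

The formula is UNSAT (unsatisfiable).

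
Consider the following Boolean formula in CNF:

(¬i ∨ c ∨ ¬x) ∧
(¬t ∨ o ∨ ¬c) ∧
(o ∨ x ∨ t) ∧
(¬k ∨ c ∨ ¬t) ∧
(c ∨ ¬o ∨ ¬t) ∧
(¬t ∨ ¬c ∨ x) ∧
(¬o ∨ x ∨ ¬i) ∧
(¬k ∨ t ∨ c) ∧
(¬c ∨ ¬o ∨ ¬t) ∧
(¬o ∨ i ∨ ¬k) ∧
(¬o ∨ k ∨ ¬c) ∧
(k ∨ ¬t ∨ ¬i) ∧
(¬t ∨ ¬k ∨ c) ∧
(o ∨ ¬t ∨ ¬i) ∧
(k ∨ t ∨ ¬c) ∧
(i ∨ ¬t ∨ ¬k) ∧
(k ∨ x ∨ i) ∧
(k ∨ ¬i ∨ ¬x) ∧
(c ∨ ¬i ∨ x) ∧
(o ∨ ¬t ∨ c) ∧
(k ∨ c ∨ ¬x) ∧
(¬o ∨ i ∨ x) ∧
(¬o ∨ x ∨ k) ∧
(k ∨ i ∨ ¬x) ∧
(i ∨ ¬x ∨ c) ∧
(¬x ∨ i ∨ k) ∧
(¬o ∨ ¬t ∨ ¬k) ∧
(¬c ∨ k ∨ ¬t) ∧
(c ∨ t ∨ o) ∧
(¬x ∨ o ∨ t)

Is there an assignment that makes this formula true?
Yes

Yes, the formula is satisfiable.

One satisfying assignment is: c=True, x=True, t=False, k=True, o=True, i=True

Verification: With this assignment, all 30 clauses evaluate to true.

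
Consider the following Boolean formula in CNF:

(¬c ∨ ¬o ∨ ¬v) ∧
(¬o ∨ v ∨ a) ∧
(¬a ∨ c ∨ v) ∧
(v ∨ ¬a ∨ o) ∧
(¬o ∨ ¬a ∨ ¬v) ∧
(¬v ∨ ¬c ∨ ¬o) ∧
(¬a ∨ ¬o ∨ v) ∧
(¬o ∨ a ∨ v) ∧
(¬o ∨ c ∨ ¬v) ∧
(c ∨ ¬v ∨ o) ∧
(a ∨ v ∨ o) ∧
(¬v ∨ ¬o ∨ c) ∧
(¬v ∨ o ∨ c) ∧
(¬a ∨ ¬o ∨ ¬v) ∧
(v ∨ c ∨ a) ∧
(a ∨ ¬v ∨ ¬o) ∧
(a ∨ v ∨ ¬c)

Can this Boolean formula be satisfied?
Yes

Yes, the formula is satisfiable.

One satisfying assignment is: c=True, a=False, o=False, v=True

Verification: With this assignment, all 17 clauses evaluate to true.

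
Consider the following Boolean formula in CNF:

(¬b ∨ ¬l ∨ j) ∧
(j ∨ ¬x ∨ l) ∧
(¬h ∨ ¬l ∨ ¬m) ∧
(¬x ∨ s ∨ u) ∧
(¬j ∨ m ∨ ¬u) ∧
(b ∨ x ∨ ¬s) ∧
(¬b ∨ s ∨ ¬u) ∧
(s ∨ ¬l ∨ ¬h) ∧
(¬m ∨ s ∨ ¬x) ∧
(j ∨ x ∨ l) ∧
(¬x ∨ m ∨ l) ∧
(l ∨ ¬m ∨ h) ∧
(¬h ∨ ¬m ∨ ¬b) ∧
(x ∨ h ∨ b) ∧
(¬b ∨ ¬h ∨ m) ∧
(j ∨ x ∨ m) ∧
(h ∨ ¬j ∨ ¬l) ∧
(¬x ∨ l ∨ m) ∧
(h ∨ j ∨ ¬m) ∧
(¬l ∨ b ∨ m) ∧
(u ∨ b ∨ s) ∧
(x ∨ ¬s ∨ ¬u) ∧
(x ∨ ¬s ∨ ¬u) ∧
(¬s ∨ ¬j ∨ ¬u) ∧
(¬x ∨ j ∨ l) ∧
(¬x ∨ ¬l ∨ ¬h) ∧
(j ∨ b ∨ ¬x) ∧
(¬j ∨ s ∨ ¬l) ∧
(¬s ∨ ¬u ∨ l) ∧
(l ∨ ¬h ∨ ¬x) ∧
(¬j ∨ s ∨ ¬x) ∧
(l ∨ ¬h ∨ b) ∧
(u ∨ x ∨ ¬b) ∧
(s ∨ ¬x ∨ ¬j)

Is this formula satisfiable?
No

No, the formula is not satisfiable.

No assignment of truth values to the variables can make all 34 clauses true simultaneously.

The formula is UNSAT (unsatisfiable).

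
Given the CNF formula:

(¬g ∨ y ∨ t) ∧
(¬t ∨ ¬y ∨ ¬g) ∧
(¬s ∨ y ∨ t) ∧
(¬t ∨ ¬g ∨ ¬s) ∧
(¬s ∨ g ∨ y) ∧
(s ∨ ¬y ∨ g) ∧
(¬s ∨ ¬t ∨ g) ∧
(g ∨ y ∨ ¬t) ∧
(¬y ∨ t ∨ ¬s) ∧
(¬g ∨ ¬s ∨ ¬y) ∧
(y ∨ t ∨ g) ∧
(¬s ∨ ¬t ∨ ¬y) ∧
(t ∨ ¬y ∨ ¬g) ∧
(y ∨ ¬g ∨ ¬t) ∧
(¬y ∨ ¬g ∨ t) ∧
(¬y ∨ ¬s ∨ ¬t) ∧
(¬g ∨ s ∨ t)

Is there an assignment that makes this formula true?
No

No, the formula is not satisfiable.

No assignment of truth values to the variables can make all 17 clauses true simultaneously.

The formula is UNSAT (unsatisfiable).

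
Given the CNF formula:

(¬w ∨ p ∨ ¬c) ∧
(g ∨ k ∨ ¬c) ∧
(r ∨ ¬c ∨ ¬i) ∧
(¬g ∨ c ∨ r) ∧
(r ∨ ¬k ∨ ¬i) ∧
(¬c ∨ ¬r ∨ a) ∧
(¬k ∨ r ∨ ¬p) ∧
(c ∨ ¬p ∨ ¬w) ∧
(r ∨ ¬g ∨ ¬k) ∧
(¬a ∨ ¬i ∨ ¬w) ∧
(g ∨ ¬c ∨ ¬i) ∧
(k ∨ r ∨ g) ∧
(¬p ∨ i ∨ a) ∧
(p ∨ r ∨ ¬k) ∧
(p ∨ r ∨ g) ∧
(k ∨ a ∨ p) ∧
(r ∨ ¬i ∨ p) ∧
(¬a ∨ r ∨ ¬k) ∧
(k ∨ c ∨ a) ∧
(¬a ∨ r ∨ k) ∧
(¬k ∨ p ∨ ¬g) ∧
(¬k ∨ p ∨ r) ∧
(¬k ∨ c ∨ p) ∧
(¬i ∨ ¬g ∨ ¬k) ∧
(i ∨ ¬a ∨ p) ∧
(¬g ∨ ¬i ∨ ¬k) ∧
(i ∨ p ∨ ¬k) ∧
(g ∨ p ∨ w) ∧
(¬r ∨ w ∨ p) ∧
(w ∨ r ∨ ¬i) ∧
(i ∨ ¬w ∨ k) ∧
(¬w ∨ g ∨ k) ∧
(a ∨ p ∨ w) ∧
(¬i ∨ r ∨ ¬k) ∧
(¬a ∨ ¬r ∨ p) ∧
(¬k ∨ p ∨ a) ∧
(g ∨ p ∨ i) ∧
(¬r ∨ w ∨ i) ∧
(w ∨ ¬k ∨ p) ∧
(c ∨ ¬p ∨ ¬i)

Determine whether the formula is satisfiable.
Yes

Yes, the formula is satisfiable.

One satisfying assignment is: p=True, a=True, r=True, k=False, w=False, c=True, g=True, i=True

Verification: With this assignment, all 40 clauses evaluate to true.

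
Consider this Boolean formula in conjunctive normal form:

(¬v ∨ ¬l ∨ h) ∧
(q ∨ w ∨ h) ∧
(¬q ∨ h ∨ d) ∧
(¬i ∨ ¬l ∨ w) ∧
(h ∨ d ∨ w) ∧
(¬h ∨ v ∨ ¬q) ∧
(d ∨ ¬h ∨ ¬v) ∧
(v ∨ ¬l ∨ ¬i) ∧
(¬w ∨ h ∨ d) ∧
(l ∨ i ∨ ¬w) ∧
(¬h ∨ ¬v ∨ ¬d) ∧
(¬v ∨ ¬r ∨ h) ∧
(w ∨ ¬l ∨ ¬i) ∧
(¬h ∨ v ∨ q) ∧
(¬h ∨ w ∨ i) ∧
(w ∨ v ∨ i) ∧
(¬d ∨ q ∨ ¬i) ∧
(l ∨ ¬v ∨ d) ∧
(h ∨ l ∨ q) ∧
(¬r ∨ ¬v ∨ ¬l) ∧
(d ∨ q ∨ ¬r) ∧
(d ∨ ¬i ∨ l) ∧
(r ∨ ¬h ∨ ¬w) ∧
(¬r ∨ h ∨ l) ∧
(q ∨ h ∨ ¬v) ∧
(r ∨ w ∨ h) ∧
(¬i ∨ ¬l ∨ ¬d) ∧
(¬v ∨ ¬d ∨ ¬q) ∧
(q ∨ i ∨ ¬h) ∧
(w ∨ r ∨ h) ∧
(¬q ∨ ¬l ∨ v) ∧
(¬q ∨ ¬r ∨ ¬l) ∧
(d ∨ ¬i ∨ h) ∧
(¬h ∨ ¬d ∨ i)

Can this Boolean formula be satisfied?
Yes

Yes, the formula is satisfiable.

One satisfying assignment is: i=False, d=True, l=True, r=False, w=True, v=False, h=False, q=False

Verification: With this assignment, all 34 clauses evaluate to true.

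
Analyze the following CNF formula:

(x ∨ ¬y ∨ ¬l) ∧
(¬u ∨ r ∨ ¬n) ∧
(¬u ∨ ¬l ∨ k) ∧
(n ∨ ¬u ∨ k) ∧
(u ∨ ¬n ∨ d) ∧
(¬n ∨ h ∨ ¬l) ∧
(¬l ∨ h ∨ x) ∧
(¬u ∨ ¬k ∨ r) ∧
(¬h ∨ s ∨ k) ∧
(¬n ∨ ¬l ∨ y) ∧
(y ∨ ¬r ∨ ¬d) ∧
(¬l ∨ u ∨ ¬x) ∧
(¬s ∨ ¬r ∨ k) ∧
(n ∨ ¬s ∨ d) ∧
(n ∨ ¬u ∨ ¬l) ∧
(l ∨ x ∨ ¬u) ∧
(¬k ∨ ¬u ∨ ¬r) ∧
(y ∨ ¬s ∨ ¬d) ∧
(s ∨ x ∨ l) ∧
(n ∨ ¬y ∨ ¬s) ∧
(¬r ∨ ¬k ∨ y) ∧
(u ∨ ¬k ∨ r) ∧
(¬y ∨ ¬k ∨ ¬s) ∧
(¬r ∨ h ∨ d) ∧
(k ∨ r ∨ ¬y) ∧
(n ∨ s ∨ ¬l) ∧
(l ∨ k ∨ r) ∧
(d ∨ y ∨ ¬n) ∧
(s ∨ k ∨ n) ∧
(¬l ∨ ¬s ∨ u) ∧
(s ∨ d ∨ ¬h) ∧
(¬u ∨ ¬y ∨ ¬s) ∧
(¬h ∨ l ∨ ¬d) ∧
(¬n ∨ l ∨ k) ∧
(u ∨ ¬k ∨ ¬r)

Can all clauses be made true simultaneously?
No

No, the formula is not satisfiable.

No assignment of truth values to the variables can make all 35 clauses true simultaneously.

The formula is UNSAT (unsatisfiable).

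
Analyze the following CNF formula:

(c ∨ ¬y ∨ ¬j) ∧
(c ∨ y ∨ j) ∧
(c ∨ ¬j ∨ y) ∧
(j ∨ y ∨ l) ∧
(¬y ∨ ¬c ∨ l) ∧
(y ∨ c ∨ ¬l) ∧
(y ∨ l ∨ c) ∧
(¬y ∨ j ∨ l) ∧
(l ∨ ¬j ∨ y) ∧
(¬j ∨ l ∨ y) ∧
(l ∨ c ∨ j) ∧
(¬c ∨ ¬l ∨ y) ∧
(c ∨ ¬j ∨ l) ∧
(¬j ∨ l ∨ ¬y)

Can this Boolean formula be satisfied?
Yes

Yes, the formula is satisfiable.

One satisfying assignment is: c=True, l=True, y=True, j=False

Verification: With this assignment, all 14 clauses evaluate to true.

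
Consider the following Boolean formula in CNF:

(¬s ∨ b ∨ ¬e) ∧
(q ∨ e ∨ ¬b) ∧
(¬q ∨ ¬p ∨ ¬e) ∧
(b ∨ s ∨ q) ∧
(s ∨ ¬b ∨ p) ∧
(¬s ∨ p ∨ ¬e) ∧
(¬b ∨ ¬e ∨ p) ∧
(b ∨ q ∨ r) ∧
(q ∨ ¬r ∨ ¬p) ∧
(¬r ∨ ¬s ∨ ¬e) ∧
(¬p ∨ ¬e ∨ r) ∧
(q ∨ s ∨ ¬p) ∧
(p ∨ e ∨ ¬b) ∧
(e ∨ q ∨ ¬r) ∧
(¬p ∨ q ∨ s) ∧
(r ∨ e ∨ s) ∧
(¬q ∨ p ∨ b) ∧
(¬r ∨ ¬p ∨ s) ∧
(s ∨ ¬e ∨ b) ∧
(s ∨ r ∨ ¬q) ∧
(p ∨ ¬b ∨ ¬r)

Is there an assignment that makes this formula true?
Yes

Yes, the formula is satisfiable.

One satisfying assignment is: b=False, p=True, e=False, s=True, r=False, q=True

Verification: With this assignment, all 21 clauses evaluate to true.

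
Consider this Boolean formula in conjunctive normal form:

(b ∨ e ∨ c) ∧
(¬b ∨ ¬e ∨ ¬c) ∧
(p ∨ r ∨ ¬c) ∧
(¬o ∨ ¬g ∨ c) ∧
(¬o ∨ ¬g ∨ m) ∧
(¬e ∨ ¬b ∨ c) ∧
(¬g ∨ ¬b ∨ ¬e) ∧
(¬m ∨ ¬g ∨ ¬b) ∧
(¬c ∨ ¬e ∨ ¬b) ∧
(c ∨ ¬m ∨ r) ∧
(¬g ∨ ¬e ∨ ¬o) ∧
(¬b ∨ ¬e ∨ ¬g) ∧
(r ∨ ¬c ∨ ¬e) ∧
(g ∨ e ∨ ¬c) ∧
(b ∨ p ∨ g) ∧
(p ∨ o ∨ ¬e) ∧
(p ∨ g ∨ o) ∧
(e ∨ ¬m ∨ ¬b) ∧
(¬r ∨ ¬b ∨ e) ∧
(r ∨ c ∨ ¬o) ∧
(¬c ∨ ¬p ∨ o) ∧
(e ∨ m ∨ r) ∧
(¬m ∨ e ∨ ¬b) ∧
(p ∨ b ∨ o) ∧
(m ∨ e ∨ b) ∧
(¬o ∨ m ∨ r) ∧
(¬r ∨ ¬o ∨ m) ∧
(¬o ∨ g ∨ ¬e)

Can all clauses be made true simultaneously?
Yes

Yes, the formula is satisfiable.

One satisfying assignment is: g=False, o=False, p=True, r=False, e=True, m=False, b=False, c=False

Verification: With this assignment, all 28 clauses evaluate to true.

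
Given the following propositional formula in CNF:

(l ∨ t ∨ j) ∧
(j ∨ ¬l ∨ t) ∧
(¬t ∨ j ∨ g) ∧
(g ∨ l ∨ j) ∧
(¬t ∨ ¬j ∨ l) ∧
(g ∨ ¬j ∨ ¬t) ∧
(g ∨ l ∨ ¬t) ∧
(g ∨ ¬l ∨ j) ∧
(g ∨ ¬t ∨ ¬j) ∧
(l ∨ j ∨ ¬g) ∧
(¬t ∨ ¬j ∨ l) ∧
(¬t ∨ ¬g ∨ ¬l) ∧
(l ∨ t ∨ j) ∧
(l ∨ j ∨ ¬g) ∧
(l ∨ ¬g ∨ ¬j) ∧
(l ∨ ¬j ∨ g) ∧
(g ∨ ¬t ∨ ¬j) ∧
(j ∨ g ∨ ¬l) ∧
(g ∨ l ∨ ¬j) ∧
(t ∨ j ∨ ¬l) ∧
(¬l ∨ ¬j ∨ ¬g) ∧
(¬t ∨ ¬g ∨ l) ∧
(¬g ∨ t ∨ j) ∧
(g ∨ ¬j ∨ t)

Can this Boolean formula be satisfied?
No

No, the formula is not satisfiable.

No assignment of truth values to the variables can make all 24 clauses true simultaneously.

The formula is UNSAT (unsatisfiable).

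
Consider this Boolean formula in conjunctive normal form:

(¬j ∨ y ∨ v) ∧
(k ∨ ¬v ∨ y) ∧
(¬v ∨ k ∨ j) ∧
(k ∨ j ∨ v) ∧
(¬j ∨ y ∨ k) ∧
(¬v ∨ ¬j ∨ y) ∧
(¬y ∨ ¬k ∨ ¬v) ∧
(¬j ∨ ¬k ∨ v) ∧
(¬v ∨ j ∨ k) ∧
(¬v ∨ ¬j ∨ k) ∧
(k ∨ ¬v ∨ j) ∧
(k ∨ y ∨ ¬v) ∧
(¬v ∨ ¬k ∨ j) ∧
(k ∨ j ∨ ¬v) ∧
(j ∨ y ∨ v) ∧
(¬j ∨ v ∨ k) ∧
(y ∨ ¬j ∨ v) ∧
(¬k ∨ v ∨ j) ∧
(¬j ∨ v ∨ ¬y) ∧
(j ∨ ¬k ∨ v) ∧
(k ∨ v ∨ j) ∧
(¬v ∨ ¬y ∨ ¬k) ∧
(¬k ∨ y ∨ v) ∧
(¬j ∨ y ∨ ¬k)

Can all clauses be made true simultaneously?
No

No, the formula is not satisfiable.

No assignment of truth values to the variables can make all 24 clauses true simultaneously.

The formula is UNSAT (unsatisfiable).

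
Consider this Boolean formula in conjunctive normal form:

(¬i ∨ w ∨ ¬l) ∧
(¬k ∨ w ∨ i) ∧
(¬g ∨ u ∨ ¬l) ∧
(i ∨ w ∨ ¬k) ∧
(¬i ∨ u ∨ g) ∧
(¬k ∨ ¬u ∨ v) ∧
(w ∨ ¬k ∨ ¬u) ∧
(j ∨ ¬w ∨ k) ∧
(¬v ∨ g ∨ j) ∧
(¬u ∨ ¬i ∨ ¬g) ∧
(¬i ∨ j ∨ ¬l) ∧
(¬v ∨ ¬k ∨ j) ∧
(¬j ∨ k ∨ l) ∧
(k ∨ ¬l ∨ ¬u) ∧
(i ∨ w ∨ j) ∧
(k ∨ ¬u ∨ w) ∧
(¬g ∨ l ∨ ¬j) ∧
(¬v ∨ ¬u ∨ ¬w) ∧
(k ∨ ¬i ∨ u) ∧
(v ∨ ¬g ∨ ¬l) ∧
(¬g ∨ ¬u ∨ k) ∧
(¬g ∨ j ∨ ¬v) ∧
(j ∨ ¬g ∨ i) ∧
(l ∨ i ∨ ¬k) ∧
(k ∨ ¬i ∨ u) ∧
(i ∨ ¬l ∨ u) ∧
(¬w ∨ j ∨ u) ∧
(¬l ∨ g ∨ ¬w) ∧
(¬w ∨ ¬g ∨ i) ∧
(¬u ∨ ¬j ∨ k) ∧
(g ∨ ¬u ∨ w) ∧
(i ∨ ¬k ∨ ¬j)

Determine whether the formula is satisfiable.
Yes

Yes, the formula is satisfiable.

One satisfying assignment is: k=True, i=True, l=False, g=True, v=False, w=False, u=False, j=False

Verification: With this assignment, all 32 clauses evaluate to true.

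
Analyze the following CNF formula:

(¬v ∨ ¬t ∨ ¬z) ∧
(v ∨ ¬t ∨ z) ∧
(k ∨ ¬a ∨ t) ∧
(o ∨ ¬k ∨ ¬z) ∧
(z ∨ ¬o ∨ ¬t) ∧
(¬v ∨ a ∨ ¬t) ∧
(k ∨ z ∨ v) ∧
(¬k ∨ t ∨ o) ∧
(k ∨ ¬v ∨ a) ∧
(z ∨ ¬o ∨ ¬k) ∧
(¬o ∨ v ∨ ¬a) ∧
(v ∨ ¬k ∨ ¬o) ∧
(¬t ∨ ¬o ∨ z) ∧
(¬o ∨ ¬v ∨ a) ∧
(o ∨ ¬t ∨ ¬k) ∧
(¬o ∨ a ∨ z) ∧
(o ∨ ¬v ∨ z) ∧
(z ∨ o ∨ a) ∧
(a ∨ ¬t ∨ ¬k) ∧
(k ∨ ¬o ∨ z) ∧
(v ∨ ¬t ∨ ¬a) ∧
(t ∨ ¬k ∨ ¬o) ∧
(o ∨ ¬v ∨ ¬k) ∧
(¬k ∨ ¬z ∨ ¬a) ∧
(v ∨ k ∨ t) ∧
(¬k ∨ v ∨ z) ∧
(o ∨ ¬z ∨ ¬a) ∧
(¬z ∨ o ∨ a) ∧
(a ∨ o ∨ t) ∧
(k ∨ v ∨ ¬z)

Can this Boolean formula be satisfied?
No

No, the formula is not satisfiable.

No assignment of truth values to the variables can make all 30 clauses true simultaneously.

The formula is UNSAT (unsatisfiable).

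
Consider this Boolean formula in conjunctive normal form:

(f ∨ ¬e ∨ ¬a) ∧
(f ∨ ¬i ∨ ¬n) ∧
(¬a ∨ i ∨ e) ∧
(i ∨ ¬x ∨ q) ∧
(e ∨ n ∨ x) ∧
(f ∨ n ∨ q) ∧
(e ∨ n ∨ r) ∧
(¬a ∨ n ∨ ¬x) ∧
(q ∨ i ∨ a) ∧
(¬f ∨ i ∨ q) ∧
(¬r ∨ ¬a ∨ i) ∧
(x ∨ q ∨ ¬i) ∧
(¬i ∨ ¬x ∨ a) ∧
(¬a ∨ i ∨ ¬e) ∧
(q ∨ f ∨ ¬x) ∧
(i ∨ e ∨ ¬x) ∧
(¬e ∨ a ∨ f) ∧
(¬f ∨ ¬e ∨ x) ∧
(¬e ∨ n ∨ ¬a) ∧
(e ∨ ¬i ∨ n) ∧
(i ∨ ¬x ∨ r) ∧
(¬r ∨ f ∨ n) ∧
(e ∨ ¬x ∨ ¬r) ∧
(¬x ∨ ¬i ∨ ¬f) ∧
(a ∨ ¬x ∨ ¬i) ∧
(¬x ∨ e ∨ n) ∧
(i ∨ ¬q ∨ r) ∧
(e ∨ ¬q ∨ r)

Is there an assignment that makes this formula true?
Yes

Yes, the formula is satisfiable.

One satisfying assignment is: i=False, x=False, r=True, q=True, n=True, f=True, a=False, e=False

Verification: With this assignment, all 28 clauses evaluate to true.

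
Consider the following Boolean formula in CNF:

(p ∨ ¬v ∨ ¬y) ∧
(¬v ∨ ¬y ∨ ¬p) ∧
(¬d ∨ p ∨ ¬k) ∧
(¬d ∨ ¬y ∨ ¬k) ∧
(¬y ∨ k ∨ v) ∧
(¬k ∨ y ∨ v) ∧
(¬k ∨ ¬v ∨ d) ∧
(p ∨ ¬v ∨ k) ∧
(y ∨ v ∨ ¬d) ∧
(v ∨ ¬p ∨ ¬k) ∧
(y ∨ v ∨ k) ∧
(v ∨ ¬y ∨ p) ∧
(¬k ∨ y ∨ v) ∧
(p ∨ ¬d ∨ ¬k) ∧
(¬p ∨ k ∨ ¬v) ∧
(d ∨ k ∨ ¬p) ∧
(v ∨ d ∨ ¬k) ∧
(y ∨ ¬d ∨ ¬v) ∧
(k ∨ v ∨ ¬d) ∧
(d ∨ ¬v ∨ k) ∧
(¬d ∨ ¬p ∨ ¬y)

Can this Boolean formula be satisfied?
No

No, the formula is not satisfiable.

No assignment of truth values to the variables can make all 21 clauses true simultaneously.

The formula is UNSAT (unsatisfiable).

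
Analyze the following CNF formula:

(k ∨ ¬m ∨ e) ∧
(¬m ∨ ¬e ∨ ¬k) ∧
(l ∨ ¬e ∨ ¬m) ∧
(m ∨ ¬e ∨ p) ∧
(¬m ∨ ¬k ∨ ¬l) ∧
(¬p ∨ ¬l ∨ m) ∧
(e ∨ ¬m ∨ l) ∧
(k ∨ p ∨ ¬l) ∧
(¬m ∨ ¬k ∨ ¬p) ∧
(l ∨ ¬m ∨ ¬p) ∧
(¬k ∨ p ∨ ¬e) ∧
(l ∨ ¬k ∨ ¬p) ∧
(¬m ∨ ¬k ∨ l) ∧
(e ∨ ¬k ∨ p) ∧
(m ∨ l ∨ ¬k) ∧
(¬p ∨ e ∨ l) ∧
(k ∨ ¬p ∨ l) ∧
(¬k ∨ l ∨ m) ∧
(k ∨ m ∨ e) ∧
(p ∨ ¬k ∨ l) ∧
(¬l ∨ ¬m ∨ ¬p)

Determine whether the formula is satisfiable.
No

No, the formula is not satisfiable.

No assignment of truth values to the variables can make all 21 clauses true simultaneously.

The formula is UNSAT (unsatisfiable).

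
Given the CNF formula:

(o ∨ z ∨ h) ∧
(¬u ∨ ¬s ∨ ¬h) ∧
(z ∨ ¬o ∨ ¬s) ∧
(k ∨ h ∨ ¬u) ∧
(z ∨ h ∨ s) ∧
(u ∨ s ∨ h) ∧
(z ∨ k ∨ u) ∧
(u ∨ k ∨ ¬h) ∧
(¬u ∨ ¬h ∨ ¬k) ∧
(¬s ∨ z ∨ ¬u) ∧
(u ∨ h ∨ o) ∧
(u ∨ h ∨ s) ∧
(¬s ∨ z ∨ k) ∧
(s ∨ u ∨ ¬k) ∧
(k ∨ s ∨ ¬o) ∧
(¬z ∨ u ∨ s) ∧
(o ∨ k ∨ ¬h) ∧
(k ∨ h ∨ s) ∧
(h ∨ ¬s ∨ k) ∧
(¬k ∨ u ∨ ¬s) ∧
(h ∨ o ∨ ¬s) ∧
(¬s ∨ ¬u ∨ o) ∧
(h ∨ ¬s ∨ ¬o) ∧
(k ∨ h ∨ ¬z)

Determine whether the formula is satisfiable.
Yes

Yes, the formula is satisfiable.

One satisfying assignment is: z=True, k=True, s=False, u=True, h=False, o=False

Verification: With this assignment, all 24 clauses evaluate to true.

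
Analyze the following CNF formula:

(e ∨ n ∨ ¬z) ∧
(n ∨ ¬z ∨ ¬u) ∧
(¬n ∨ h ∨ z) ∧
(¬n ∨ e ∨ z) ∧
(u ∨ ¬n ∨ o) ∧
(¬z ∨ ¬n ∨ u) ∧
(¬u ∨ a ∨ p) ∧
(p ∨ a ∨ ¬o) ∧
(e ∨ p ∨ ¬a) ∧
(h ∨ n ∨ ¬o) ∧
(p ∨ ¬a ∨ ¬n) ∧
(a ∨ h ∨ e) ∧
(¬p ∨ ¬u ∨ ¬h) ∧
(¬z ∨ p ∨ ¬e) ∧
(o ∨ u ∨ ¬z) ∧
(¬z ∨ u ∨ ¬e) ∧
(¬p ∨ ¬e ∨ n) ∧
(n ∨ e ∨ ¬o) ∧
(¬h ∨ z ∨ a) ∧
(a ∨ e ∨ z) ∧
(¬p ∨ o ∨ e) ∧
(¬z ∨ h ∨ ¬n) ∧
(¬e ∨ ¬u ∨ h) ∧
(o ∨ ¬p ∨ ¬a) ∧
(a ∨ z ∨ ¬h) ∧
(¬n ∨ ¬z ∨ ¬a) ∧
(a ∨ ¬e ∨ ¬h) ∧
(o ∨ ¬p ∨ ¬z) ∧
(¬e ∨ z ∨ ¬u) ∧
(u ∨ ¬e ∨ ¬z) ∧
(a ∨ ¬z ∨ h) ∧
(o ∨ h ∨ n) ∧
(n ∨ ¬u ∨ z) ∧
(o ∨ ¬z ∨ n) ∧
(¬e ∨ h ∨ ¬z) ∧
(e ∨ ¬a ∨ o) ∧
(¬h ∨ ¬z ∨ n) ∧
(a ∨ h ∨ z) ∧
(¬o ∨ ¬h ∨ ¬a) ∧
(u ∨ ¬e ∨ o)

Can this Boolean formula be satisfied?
No

No, the formula is not satisfiable.

No assignment of truth values to the variables can make all 40 clauses true simultaneously.

The formula is UNSAT (unsatisfiable).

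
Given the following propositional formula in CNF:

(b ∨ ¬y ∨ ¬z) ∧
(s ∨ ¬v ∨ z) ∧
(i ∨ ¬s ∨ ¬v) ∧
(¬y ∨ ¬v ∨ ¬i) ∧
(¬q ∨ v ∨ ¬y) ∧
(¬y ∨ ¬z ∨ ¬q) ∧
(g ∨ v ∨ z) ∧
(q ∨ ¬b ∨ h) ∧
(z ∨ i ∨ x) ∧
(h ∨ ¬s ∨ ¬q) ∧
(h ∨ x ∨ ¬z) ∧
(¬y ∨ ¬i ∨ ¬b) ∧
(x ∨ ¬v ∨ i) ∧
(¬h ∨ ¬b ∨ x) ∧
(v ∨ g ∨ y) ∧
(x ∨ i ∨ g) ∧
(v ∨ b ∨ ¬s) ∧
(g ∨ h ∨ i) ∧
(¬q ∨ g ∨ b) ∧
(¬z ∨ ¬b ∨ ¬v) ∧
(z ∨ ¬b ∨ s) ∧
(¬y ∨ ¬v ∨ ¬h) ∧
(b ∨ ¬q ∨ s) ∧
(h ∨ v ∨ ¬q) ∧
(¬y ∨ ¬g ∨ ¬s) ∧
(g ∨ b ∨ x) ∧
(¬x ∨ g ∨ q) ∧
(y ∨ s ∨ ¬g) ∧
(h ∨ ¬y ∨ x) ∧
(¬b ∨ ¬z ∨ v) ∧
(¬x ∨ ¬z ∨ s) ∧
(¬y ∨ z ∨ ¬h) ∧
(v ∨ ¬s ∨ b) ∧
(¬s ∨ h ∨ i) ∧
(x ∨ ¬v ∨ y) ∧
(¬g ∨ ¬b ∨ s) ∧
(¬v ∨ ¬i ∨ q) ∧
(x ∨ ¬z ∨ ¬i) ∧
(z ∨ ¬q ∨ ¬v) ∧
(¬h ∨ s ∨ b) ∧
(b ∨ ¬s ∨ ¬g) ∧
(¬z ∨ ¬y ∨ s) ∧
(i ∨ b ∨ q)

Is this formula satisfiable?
Yes

Yes, the formula is satisfiable.

One satisfying assignment is: y=True, g=True, q=False, b=False, x=True, h=False, z=False, v=False, i=True, s=False

Verification: With this assignment, all 43 clauses evaluate to true.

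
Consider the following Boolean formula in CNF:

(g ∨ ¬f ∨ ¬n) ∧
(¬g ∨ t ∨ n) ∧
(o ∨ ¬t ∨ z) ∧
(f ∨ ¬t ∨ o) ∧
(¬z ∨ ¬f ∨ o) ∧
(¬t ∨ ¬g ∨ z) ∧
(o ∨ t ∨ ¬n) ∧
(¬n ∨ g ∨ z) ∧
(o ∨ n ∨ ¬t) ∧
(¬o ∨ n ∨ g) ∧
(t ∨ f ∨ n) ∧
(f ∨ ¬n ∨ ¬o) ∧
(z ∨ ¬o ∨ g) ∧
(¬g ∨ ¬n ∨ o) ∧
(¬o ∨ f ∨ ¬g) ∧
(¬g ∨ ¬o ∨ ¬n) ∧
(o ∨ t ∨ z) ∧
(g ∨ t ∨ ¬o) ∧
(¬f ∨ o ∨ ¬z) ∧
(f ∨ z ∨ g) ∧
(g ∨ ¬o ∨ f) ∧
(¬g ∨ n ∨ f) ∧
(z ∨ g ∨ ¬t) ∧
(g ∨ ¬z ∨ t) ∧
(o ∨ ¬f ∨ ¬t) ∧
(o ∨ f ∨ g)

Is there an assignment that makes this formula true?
Yes

Yes, the formula is satisfiable.

One satisfying assignment is: o=True, t=True, n=False, z=True, f=True, g=True

Verification: With this assignment, all 26 clauses evaluate to true.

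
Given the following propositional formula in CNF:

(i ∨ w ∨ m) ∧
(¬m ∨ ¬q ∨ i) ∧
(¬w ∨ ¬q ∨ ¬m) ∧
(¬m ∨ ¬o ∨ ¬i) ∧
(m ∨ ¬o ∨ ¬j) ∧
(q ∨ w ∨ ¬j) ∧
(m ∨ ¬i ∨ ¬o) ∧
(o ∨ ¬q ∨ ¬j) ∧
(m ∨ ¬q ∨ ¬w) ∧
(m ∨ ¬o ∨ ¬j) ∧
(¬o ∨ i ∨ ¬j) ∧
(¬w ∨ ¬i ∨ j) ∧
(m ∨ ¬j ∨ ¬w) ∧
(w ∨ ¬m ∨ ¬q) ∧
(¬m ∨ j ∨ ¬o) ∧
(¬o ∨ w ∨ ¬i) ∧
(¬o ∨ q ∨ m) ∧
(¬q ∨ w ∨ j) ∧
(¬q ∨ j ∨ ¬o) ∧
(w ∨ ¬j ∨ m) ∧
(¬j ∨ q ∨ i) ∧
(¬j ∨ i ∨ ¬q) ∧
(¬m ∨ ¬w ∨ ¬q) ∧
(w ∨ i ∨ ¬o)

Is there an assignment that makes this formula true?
Yes

Yes, the formula is satisfiable.

One satisfying assignment is: w=True, o=False, i=False, j=False, m=False, q=False

Verification: With this assignment, all 24 clauses evaluate to true.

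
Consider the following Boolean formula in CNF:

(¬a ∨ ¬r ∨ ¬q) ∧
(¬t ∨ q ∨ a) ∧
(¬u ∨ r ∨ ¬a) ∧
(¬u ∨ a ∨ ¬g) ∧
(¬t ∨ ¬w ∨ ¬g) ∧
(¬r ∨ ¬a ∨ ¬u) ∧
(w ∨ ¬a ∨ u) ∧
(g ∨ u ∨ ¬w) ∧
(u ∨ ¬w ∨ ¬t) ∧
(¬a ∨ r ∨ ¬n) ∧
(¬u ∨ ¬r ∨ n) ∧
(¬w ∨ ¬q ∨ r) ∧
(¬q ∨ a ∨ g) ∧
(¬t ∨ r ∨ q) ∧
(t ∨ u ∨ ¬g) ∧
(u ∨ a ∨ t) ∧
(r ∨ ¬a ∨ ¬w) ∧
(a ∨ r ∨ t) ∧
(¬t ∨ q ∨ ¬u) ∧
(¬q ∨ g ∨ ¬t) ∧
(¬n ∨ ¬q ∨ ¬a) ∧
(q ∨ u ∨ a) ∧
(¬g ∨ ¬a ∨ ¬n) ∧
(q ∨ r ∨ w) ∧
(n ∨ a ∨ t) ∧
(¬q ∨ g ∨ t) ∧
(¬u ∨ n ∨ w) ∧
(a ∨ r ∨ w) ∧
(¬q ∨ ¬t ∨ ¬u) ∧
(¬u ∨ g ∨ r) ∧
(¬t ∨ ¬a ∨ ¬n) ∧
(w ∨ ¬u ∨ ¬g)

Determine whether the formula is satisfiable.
Yes

Yes, the formula is satisfiable.

One satisfying assignment is: u=True, t=False, a=False, w=True, n=True, r=True, q=False, g=False

Verification: With this assignment, all 32 clauses evaluate to true.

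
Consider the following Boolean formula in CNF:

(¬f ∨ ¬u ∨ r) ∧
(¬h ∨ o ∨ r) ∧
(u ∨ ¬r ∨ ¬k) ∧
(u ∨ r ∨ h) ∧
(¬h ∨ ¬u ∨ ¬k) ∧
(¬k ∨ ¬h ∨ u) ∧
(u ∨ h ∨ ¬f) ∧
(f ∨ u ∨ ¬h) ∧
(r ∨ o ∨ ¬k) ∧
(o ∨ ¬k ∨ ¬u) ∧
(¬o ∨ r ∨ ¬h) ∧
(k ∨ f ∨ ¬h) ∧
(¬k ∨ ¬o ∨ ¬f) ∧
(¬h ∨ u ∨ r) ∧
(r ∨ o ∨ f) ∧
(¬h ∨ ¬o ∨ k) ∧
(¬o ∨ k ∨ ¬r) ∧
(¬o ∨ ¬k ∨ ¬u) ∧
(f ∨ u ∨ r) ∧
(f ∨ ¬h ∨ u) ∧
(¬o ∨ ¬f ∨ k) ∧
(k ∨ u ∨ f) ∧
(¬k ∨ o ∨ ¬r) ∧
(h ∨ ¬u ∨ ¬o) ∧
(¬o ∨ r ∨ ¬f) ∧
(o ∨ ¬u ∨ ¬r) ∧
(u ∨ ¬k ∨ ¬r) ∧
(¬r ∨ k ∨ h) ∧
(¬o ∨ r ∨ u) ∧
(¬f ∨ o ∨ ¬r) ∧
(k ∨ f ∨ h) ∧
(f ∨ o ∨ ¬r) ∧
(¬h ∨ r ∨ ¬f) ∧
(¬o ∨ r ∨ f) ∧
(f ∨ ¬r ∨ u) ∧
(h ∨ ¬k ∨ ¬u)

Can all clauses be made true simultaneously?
No

No, the formula is not satisfiable.

No assignment of truth values to the variables can make all 36 clauses true simultaneously.

The formula is UNSAT (unsatisfiable).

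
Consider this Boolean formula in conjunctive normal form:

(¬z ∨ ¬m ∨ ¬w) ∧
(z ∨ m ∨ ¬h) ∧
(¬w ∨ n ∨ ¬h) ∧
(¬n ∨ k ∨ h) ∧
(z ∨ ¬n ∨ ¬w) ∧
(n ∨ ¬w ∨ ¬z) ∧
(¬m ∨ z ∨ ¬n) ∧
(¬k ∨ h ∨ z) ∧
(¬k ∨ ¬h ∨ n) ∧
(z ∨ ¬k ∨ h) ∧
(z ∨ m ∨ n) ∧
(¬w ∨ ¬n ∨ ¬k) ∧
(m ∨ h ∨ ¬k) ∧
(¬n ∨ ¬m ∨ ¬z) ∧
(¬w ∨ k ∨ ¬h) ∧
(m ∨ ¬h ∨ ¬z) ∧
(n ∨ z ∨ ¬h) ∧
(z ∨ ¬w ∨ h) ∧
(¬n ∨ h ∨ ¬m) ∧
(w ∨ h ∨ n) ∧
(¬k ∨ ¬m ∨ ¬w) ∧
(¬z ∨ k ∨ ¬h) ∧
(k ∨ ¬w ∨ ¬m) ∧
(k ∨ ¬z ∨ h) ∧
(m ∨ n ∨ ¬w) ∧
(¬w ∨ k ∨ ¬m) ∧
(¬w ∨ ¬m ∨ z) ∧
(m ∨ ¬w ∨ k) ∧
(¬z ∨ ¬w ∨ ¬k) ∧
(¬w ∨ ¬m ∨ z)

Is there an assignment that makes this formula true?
No

No, the formula is not satisfiable.

No assignment of truth values to the variables can make all 30 clauses true simultaneously.

The formula is UNSAT (unsatisfiable).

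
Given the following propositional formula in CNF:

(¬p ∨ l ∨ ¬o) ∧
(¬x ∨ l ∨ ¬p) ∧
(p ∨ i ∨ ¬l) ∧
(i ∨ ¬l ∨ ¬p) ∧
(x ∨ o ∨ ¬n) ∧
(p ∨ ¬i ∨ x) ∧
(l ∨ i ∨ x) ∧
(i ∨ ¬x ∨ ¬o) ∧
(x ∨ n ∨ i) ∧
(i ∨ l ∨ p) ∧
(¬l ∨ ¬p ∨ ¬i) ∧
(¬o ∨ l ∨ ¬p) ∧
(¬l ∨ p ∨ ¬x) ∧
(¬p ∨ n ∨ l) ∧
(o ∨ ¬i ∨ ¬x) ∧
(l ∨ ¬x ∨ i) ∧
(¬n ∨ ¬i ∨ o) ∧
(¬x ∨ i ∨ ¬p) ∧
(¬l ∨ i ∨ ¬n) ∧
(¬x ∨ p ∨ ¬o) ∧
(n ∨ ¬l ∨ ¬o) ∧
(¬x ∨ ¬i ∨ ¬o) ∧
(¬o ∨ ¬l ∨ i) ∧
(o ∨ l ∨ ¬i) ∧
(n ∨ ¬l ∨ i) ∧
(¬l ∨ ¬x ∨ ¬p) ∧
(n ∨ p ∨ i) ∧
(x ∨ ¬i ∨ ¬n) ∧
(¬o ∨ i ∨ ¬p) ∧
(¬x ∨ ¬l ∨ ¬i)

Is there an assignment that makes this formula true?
No

No, the formula is not satisfiable.

No assignment of truth values to the variables can make all 30 clauses true simultaneously.

The formula is UNSAT (unsatisfiable).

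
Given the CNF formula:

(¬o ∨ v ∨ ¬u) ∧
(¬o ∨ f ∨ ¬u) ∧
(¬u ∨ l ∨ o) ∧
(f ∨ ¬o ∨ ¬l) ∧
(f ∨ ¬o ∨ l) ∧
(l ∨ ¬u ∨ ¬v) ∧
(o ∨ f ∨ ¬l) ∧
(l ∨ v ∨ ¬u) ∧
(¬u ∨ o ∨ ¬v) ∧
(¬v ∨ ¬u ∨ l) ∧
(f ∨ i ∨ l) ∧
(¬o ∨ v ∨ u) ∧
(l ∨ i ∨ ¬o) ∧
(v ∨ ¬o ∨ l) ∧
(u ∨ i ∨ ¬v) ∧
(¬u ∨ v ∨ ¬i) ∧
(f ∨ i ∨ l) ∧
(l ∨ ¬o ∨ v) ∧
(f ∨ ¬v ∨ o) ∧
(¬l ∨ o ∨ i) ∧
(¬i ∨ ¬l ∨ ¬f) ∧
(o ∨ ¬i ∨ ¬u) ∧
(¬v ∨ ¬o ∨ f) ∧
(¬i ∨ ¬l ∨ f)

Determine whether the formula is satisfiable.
Yes

Yes, the formula is satisfiable.

One satisfying assignment is: o=False, f=True, i=False, l=False, v=False, u=False

Verification: With this assignment, all 24 clauses evaluate to true.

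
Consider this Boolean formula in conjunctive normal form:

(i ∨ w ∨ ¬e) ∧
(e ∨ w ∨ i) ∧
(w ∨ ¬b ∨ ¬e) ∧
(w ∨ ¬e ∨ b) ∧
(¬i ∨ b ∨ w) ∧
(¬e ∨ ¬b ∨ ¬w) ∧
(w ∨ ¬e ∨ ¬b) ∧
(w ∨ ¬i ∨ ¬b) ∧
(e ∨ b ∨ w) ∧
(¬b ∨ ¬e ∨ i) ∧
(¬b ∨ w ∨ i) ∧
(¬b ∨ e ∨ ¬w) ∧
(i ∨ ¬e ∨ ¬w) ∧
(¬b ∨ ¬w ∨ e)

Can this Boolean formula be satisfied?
Yes

Yes, the formula is satisfiable.

One satisfying assignment is: i=False, b=False, e=False, w=True

Verification: With this assignment, all 14 clauses evaluate to true.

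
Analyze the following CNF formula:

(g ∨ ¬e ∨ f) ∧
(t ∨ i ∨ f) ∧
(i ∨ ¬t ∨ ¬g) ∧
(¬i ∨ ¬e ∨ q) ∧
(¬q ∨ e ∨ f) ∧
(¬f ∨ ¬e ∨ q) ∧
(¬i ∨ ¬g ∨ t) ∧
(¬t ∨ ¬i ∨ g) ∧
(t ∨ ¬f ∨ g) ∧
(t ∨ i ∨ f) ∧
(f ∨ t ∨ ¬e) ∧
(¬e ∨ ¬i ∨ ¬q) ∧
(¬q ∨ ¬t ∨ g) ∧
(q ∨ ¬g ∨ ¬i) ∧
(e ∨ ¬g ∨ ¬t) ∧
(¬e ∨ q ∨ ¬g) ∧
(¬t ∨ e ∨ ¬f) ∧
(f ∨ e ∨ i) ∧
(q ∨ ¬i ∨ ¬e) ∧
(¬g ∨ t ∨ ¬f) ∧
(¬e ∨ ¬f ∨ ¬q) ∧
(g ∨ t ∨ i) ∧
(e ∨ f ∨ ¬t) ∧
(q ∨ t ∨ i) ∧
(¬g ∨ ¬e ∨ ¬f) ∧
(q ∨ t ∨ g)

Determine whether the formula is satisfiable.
No

No, the formula is not satisfiable.

No assignment of truth values to the variables can make all 26 clauses true simultaneously.

The formula is UNSAT (unsatisfiable).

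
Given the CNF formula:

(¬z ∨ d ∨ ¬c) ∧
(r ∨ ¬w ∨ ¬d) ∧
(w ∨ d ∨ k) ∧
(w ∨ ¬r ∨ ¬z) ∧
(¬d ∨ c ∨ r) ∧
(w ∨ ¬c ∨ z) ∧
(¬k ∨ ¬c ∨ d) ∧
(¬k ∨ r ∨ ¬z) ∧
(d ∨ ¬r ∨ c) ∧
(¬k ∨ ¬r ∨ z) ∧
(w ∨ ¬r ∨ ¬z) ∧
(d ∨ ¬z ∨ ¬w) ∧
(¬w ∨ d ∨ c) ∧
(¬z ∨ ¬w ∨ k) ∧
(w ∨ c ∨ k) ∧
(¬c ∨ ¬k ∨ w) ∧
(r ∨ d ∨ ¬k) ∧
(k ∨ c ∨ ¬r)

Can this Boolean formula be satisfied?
Yes

Yes, the formula is satisfiable.

One satisfying assignment is: c=True, r=False, z=True, k=False, w=False, d=True

Verification: With this assignment, all 18 clauses evaluate to true.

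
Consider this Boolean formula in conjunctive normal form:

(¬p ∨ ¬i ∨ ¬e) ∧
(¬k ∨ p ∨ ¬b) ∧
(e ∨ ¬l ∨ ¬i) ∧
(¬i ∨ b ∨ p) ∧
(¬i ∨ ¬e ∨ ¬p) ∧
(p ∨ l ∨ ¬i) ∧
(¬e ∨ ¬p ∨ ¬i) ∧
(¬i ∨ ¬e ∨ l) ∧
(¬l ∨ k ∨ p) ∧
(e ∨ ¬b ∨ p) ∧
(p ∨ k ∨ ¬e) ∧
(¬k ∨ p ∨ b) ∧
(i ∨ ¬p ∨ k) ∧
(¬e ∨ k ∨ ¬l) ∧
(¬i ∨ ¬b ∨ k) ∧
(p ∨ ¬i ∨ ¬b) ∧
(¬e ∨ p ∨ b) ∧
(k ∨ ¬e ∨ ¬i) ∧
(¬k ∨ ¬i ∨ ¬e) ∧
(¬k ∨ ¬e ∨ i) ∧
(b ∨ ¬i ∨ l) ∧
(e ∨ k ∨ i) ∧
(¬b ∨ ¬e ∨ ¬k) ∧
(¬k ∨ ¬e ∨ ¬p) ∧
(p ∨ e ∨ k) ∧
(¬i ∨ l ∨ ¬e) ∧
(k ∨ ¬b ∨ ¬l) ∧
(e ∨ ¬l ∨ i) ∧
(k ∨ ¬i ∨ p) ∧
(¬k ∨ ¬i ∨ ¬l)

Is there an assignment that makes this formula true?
Yes

Yes, the formula is satisfiable.

One satisfying assignment is: b=True, l=False, i=False, p=True, k=True, e=False

Verification: With this assignment, all 30 clauses evaluate to true.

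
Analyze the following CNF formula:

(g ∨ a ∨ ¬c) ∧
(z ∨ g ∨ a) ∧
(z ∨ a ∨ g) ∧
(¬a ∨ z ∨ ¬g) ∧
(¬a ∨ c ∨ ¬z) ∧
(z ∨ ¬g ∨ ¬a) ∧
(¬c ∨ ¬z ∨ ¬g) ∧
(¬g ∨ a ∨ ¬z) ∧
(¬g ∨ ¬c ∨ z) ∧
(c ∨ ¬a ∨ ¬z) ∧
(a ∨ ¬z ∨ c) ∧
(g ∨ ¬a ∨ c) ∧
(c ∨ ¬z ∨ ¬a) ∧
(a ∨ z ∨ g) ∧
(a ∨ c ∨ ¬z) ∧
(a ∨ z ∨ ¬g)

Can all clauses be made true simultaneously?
Yes

Yes, the formula is satisfiable.

One satisfying assignment is: z=False, g=False, a=True, c=True

Verification: With this assignment, all 16 clauses evaluate to true.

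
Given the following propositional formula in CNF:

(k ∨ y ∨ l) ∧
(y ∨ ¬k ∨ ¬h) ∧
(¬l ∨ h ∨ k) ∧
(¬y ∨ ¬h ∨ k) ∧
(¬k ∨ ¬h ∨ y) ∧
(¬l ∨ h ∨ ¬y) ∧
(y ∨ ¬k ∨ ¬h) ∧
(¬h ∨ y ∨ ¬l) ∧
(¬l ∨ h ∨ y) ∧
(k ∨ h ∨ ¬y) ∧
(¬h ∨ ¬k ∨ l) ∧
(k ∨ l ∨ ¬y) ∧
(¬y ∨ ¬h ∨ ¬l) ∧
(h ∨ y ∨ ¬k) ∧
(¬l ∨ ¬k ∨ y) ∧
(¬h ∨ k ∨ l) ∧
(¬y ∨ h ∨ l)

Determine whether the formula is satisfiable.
No

No, the formula is not satisfiable.

No assignment of truth values to the variables can make all 17 clauses true simultaneously.

The formula is UNSAT (unsatisfiable).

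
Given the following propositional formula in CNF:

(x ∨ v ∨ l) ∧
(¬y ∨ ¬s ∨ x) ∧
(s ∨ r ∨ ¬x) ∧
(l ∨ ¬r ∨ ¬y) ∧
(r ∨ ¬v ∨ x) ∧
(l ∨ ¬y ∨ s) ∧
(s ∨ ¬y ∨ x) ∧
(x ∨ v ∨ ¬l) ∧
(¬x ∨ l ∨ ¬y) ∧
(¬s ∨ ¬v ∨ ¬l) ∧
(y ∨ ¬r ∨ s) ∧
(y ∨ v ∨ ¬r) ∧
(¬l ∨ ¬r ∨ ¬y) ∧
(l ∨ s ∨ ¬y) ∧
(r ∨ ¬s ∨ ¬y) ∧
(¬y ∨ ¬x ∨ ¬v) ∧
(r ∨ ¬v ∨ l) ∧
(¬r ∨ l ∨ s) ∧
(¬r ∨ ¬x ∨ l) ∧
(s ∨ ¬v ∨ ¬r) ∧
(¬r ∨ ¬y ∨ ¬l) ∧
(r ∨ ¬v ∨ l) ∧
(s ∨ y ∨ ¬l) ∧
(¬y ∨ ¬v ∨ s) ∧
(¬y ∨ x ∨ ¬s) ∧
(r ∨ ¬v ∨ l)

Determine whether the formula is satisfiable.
Yes

Yes, the formula is satisfiable.

One satisfying assignment is: y=False, v=False, s=True, x=True, l=True, r=False

Verification: With this assignment, all 26 clauses evaluate to true.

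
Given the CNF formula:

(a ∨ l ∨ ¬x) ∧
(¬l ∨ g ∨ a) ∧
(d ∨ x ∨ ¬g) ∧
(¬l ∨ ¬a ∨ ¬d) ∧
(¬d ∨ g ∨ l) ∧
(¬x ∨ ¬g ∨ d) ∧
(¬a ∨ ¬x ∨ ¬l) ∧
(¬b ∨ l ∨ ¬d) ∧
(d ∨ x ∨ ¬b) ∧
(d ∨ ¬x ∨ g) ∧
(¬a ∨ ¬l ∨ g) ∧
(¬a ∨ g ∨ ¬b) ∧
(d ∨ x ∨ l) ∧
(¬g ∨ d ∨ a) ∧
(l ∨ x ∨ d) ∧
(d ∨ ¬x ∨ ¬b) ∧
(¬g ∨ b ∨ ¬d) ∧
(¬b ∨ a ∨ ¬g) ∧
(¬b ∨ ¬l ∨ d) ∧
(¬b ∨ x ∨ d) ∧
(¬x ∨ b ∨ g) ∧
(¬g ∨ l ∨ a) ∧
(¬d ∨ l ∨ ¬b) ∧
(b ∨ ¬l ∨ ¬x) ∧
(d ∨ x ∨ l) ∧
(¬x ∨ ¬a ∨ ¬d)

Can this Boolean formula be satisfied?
No

No, the formula is not satisfiable.

No assignment of truth values to the variables can make all 26 clauses true simultaneously.

The formula is UNSAT (unsatisfiable).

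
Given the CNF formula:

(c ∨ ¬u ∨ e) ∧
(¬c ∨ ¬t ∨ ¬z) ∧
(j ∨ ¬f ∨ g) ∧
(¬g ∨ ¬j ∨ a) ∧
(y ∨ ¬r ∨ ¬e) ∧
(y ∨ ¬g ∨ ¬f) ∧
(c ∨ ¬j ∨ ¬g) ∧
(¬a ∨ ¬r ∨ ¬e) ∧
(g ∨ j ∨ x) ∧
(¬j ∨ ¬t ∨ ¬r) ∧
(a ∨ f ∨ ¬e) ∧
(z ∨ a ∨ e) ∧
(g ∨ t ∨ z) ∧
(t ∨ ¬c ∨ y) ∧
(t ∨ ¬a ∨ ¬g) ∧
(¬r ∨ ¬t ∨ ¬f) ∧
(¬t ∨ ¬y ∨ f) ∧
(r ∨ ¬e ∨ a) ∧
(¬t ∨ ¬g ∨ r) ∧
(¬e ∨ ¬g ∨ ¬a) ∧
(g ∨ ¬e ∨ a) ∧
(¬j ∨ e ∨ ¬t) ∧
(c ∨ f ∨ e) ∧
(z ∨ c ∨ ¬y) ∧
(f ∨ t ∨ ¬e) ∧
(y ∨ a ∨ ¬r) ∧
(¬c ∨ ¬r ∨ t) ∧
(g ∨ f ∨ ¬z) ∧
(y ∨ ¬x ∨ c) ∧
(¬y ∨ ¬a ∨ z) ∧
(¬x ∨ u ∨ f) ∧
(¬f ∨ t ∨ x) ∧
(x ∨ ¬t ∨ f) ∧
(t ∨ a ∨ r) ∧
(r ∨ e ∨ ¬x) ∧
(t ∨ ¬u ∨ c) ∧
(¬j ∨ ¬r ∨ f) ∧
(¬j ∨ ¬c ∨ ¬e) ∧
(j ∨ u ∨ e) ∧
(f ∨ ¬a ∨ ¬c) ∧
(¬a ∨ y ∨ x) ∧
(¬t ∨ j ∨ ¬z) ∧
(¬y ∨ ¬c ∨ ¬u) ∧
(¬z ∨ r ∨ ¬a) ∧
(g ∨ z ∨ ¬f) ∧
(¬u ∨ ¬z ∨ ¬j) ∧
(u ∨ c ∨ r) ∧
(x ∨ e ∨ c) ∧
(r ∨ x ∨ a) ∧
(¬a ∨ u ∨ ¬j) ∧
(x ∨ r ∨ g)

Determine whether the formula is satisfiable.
Yes

Yes, the formula is satisfiable.

One satisfying assignment is: u=False, g=False, f=True, e=False, y=True, a=False, t=False, r=True, j=True, x=True, z=True, c=False

Verification: With this assignment, all 51 clauses evaluate to true.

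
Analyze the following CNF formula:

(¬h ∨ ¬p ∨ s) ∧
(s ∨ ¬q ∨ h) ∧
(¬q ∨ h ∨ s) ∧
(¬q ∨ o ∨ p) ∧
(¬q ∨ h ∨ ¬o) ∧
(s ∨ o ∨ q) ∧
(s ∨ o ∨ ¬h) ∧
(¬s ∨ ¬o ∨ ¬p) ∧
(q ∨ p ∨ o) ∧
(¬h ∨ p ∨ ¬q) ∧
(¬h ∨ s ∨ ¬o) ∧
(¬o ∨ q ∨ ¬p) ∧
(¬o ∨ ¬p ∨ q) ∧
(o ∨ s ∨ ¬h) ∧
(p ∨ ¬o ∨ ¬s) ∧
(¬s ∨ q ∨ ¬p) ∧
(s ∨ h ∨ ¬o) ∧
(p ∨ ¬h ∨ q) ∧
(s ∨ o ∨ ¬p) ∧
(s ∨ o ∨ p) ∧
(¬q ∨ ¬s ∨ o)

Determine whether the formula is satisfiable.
No

No, the formula is not satisfiable.

No assignment of truth values to the variables can make all 21 clauses true simultaneously.

The formula is UNSAT (unsatisfiable).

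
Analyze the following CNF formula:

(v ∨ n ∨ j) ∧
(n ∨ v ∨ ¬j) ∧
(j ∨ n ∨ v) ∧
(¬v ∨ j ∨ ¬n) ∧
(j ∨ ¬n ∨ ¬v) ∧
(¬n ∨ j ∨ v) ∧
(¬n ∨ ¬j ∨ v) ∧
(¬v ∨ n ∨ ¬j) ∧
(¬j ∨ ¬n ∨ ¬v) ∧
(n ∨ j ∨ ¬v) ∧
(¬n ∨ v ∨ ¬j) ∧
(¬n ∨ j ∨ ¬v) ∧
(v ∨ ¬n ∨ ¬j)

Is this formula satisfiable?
No

No, the formula is not satisfiable.

No assignment of truth values to the variables can make all 13 clauses true simultaneously.

The formula is UNSAT (unsatisfiable).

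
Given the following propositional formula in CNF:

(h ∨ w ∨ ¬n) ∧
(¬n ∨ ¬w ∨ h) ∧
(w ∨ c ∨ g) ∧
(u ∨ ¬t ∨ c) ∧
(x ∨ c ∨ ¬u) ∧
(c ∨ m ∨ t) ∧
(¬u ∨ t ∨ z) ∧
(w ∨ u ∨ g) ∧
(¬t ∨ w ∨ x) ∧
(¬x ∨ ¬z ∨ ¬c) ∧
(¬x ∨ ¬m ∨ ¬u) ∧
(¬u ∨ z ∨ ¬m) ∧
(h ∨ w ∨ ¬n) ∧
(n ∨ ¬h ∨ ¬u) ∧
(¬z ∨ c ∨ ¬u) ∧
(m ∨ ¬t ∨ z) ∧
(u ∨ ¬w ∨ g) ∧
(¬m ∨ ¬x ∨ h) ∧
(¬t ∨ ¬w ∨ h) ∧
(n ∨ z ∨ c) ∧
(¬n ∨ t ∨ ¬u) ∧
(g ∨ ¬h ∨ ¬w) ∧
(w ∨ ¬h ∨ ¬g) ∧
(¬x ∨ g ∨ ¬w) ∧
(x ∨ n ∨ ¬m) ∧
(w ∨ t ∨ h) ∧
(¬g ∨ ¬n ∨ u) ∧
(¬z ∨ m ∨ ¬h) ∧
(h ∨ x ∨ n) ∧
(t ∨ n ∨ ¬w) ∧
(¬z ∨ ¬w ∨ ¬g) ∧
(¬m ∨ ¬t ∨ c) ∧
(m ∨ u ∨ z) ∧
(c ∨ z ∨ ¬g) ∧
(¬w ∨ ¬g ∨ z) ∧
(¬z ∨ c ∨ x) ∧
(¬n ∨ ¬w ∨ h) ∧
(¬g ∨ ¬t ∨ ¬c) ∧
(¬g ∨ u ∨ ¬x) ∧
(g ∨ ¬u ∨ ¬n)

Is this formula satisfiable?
No

No, the formula is not satisfiable.

No assignment of truth values to the variables can make all 40 clauses true simultaneously.

The formula is UNSAT (unsatisfiable).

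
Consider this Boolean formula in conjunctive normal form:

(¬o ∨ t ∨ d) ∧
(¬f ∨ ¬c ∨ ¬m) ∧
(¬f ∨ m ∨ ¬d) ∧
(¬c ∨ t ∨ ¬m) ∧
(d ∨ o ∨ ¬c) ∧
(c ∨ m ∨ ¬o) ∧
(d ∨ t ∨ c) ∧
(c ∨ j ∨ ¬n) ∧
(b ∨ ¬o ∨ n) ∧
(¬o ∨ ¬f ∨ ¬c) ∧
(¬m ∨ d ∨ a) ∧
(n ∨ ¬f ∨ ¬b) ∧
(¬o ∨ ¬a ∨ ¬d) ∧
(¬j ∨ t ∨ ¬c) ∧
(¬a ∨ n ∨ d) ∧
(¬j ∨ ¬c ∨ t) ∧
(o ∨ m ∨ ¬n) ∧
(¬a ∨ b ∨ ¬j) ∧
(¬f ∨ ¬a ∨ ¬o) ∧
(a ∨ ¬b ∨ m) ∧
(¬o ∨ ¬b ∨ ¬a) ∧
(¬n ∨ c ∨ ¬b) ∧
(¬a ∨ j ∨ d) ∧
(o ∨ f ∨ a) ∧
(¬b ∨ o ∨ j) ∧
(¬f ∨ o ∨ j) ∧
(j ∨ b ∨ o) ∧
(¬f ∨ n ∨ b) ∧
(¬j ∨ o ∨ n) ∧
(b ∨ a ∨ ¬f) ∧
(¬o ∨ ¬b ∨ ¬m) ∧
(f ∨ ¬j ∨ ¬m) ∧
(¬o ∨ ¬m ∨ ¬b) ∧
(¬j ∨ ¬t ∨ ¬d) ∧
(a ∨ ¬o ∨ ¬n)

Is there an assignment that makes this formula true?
No

No, the formula is not satisfiable.

No assignment of truth values to the variables can make all 35 clauses true simultaneously.

The formula is UNSAT (unsatisfiable).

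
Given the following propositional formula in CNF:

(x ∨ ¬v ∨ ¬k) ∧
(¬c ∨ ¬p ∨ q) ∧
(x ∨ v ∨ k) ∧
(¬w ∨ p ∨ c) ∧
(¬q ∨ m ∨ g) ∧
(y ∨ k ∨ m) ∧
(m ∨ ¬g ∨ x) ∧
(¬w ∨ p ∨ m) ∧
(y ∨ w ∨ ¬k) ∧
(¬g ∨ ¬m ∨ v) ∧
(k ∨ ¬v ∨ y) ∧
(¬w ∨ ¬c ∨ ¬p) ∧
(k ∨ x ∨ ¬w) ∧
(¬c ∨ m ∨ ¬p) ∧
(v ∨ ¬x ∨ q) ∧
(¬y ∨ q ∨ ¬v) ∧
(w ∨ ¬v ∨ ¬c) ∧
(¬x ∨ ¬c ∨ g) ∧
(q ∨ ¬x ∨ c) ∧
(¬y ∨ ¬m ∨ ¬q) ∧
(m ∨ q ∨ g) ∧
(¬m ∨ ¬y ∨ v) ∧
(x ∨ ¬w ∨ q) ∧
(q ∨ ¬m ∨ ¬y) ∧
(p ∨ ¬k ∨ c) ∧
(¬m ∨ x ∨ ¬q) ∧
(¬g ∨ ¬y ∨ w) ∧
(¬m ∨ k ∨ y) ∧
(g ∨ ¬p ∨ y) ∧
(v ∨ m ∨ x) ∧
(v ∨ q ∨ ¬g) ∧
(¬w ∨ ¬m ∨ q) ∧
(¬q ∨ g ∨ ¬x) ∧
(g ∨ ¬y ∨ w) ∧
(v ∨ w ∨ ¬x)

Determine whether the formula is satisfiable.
Yes

Yes, the formula is satisfiable.

One satisfying assignment is: v=False, x=True, p=True, g=True, m=False, y=False, q=True, k=True, w=True, c=False

Verification: With this assignment, all 35 clauses evaluate to true.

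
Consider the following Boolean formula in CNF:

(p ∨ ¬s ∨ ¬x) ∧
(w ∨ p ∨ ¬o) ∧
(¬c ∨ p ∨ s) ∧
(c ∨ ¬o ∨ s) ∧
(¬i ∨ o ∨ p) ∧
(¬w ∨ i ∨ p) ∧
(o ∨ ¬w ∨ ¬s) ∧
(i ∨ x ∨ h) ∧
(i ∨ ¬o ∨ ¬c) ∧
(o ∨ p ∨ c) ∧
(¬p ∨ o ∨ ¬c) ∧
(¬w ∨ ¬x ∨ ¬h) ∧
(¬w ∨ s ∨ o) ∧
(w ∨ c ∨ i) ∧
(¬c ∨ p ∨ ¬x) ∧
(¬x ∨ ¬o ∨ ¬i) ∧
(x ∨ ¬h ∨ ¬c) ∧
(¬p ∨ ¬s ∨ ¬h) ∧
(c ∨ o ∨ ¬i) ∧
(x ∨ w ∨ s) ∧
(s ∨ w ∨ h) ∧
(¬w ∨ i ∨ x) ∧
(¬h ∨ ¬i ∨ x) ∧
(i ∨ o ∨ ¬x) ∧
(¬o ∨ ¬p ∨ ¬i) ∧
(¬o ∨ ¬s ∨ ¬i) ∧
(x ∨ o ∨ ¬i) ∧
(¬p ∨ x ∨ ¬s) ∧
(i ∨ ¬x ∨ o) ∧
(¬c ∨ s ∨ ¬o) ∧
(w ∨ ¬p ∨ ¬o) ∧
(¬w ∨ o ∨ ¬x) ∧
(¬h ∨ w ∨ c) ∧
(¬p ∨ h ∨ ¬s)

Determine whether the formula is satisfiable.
No

No, the formula is not satisfiable.

No assignment of truth values to the variables can make all 34 clauses true simultaneously.

The formula is UNSAT (unsatisfiable).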